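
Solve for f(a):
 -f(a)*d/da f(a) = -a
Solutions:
 f(a) = -sqrt(C1 + a^2)
 f(a) = sqrt(C1 + a^2)


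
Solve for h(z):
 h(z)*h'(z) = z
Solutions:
 h(z) = -sqrt(C1 + z^2)
 h(z) = sqrt(C1 + z^2)


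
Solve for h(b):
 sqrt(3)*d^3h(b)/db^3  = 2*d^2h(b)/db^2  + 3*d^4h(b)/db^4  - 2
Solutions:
 h(b) = C1 + C2*b + b^2/2 + (C3*sin(sqrt(21)*b/6) + C4*cos(sqrt(21)*b/6))*exp(sqrt(3)*b/6)


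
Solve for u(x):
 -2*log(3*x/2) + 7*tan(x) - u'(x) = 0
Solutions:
 u(x) = C1 - 2*x*log(x) - 2*x*log(3) + 2*x*log(2) + 2*x - 7*log(cos(x))


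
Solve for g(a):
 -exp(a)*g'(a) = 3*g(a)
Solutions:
 g(a) = C1*exp(3*exp(-a))


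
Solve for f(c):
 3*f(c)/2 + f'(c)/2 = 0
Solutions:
 f(c) = C1*exp(-3*c)


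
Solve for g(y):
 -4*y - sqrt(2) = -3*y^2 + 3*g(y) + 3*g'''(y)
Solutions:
 g(y) = C3*exp(-y) + y^2 - 4*y/3 + (C1*sin(sqrt(3)*y/2) + C2*cos(sqrt(3)*y/2))*exp(y/2) - sqrt(2)/3


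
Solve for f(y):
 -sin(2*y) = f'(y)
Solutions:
 f(y) = C1 + cos(2*y)/2


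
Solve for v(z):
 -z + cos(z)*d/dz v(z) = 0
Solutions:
 v(z) = C1 + Integral(z/cos(z), z)


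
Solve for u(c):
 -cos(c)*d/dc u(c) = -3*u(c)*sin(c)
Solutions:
 u(c) = C1/cos(c)^3


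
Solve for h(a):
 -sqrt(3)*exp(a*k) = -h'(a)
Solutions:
 h(a) = C1 + sqrt(3)*exp(a*k)/k


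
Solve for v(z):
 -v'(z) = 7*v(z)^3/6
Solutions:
 v(z) = -sqrt(3)*sqrt(-1/(C1 - 7*z))
 v(z) = sqrt(3)*sqrt(-1/(C1 - 7*z))


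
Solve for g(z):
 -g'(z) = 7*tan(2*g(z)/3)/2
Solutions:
 g(z) = -3*asin(C1*exp(-7*z/3))/2 + 3*pi/2
 g(z) = 3*asin(C1*exp(-7*z/3))/2


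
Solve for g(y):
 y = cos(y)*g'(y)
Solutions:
 g(y) = C1 + Integral(y/cos(y), y)


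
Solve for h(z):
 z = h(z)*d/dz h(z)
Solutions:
 h(z) = -sqrt(C1 + z^2)
 h(z) = sqrt(C1 + z^2)


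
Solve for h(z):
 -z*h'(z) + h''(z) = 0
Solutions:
 h(z) = C1 + C2*erfi(sqrt(2)*z/2)


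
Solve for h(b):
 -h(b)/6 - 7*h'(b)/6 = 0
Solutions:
 h(b) = C1*exp(-b/7)


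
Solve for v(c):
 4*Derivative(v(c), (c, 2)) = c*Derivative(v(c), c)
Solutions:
 v(c) = C1 + C2*erfi(sqrt(2)*c/4)


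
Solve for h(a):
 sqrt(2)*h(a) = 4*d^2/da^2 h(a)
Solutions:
 h(a) = C1*exp(-2^(1/4)*a/2) + C2*exp(2^(1/4)*a/2)


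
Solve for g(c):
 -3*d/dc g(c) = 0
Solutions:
 g(c) = C1


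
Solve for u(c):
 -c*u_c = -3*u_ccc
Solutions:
 u(c) = C1 + Integral(C2*airyai(3^(2/3)*c/3) + C3*airybi(3^(2/3)*c/3), c)


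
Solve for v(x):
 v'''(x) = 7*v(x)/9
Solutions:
 v(x) = C3*exp(21^(1/3)*x/3) + (C1*sin(3^(5/6)*7^(1/3)*x/6) + C2*cos(3^(5/6)*7^(1/3)*x/6))*exp(-21^(1/3)*x/6)


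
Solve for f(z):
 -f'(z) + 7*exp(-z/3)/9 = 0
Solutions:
 f(z) = C1 - 7*exp(-z/3)/3


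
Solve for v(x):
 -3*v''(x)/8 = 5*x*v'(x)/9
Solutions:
 v(x) = C1 + C2*erf(2*sqrt(15)*x/9)


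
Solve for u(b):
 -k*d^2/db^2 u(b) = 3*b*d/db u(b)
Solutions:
 u(b) = C1 + C2*sqrt(k)*erf(sqrt(6)*b*sqrt(1/k)/2)


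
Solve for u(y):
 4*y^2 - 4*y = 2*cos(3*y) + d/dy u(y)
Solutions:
 u(y) = C1 + 4*y^3/3 - 2*y^2 - 2*sin(3*y)/3


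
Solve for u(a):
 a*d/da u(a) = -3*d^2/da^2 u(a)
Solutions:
 u(a) = C1 + C2*erf(sqrt(6)*a/6)


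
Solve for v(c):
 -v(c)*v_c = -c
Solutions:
 v(c) = -sqrt(C1 + c^2)
 v(c) = sqrt(C1 + c^2)


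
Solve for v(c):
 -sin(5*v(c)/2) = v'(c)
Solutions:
 v(c) = -2*acos((-C1 - exp(5*c))/(C1 - exp(5*c)))/5 + 4*pi/5
 v(c) = 2*acos((-C1 - exp(5*c))/(C1 - exp(5*c)))/5


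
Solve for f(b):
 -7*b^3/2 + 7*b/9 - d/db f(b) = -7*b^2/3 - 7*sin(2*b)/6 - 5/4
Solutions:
 f(b) = C1 - 7*b^4/8 + 7*b^3/9 + 7*b^2/18 + 5*b/4 - 7*cos(2*b)/12


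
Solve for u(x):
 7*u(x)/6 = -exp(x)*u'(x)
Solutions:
 u(x) = C1*exp(7*exp(-x)/6)


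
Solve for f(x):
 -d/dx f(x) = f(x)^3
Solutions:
 f(x) = -sqrt(2)*sqrt(-1/(C1 - x))/2
 f(x) = sqrt(2)*sqrt(-1/(C1 - x))/2


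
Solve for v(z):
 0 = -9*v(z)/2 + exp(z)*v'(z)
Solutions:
 v(z) = C1*exp(-9*exp(-z)/2)


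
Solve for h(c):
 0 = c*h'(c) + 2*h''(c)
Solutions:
 h(c) = C1 + C2*erf(c/2)


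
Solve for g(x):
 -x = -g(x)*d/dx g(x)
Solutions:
 g(x) = -sqrt(C1 + x^2)
 g(x) = sqrt(C1 + x^2)


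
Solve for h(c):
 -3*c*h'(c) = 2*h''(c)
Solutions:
 h(c) = C1 + C2*erf(sqrt(3)*c/2)


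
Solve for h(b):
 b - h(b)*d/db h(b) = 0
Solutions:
 h(b) = -sqrt(C1 + b^2)
 h(b) = sqrt(C1 + b^2)


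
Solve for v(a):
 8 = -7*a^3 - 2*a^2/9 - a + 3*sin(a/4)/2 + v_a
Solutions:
 v(a) = C1 + 7*a^4/4 + 2*a^3/27 + a^2/2 + 8*a + 6*cos(a/4)


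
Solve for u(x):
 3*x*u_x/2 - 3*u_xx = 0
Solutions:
 u(x) = C1 + C2*erfi(x/2)


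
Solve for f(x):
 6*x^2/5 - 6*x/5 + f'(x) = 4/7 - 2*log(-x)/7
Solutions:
 f(x) = C1 - 2*x^3/5 + 3*x^2/5 - 2*x*log(-x)/7 + 6*x/7


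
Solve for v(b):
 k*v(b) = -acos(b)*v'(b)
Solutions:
 v(b) = C1*exp(-k*Integral(1/acos(b), b))


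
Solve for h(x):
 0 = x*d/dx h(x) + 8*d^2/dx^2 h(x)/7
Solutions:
 h(x) = C1 + C2*erf(sqrt(7)*x/4)


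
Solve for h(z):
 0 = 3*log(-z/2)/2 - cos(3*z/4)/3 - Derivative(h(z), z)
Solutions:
 h(z) = C1 + 3*z*log(-z)/2 - 3*z/2 - 3*z*log(2)/2 - 4*sin(3*z/4)/9


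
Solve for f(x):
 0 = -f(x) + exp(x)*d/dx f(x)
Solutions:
 f(x) = C1*exp(-exp(-x))


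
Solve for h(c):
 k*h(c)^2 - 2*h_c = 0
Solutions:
 h(c) = -2/(C1 + c*k)


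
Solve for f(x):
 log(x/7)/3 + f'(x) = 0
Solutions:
 f(x) = C1 - x*log(x)/3 + x/3 + x*log(7)/3


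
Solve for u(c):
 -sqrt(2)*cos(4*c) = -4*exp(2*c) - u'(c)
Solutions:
 u(c) = C1 - 2*exp(2*c) + sqrt(2)*sin(4*c)/4


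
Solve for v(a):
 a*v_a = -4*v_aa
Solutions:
 v(a) = C1 + C2*erf(sqrt(2)*a/4)


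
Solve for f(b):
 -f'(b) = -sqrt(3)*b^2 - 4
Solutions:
 f(b) = C1 + sqrt(3)*b^3/3 + 4*b


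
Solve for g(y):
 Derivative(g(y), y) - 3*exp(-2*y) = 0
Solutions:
 g(y) = C1 - 3*exp(-2*y)/2


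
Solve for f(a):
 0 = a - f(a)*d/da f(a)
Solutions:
 f(a) = -sqrt(C1 + a^2)
 f(a) = sqrt(C1 + a^2)


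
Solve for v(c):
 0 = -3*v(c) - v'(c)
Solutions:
 v(c) = C1*exp(-3*c)


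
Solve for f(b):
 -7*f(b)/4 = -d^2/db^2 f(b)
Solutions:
 f(b) = C1*exp(-sqrt(7)*b/2) + C2*exp(sqrt(7)*b/2)


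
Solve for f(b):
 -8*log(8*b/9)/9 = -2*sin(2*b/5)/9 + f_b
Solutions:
 f(b) = C1 - 8*b*log(b)/9 - 8*b*log(2)/3 + 8*b/9 + 16*b*log(3)/9 - 5*cos(2*b/5)/9


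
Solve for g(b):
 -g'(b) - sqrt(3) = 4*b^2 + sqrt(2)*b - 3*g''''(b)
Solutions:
 g(b) = C1 + C4*exp(3^(2/3)*b/3) - 4*b^3/3 - sqrt(2)*b^2/2 - sqrt(3)*b + (C2*sin(3^(1/6)*b/2) + C3*cos(3^(1/6)*b/2))*exp(-3^(2/3)*b/6)


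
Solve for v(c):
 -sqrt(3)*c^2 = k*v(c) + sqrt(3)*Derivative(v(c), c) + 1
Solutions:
 v(c) = C1*exp(-sqrt(3)*c*k/3) - sqrt(3)*c^2/k + 6*c/k^2 - 1/k - 6*sqrt(3)/k^3


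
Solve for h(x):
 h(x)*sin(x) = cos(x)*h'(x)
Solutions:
 h(x) = C1/cos(x)


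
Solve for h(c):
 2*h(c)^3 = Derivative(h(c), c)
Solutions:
 h(c) = -sqrt(2)*sqrt(-1/(C1 + 2*c))/2
 h(c) = sqrt(2)*sqrt(-1/(C1 + 2*c))/2


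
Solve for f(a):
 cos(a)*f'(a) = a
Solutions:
 f(a) = C1 + Integral(a/cos(a), a)


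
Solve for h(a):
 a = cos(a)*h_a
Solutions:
 h(a) = C1 + Integral(a/cos(a), a)


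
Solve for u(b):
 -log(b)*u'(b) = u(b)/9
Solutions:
 u(b) = C1*exp(-li(b)/9)


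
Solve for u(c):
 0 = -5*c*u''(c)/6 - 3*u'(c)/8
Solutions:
 u(c) = C1 + C2*c^(11/20)


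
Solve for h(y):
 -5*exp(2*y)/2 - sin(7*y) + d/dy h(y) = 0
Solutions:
 h(y) = C1 + 5*exp(2*y)/4 - cos(7*y)/7


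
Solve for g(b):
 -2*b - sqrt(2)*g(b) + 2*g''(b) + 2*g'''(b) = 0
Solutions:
 g(b) = C1*exp(-b*(2*2^(2/3)/(-4 + sqrt(-16 + (4 - 27*sqrt(2))^2) + 27*sqrt(2))^(1/3) + 4 + 2^(1/3)*(-4 + sqrt(-16 + (4 - 27*sqrt(2))^2) + 27*sqrt(2))^(1/3))/12)*sin(2^(1/3)*sqrt(3)*b*(-(-4 + sqrt(-16 + (4 - 27*sqrt(2))^2) + 27*sqrt(2))^(1/3) + 2*2^(1/3)/(-4 + sqrt(-16 + (4 - 27*sqrt(2))^2) + 27*sqrt(2))^(1/3))/12) + C2*exp(-b*(2*2^(2/3)/(-4 + sqrt(-16 + (4 - 27*sqrt(2))^2) + 27*sqrt(2))^(1/3) + 4 + 2^(1/3)*(-4 + sqrt(-16 + (4 - 27*sqrt(2))^2) + 27*sqrt(2))^(1/3))/12)*cos(2^(1/3)*sqrt(3)*b*(-(-4 + sqrt(-16 + (4 - 27*sqrt(2))^2) + 27*sqrt(2))^(1/3) + 2*2^(1/3)/(-4 + sqrt(-16 + (4 - 27*sqrt(2))^2) + 27*sqrt(2))^(1/3))/12) + C3*exp(b*(-2 + 2*2^(2/3)/(-4 + sqrt(-16 + (4 - 27*sqrt(2))^2) + 27*sqrt(2))^(1/3) + 2^(1/3)*(-4 + sqrt(-16 + (4 - 27*sqrt(2))^2) + 27*sqrt(2))^(1/3))/6) - sqrt(2)*b


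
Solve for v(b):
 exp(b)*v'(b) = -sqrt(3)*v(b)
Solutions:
 v(b) = C1*exp(sqrt(3)*exp(-b))


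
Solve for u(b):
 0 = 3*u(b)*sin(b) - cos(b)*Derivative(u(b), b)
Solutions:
 u(b) = C1/cos(b)^3


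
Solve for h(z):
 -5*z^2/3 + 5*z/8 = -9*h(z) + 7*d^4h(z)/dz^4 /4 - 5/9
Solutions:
 h(z) = C1*exp(-sqrt(6)*7^(3/4)*z/7) + C2*exp(sqrt(6)*7^(3/4)*z/7) + C3*sin(sqrt(6)*7^(3/4)*z/7) + C4*cos(sqrt(6)*7^(3/4)*z/7) + 5*z^2/27 - 5*z/72 - 5/81


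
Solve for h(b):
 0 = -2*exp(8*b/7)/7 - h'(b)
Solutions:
 h(b) = C1 - exp(8*b/7)/4


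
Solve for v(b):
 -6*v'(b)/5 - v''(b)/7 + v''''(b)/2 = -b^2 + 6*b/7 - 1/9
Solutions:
 v(b) = C1 + C2*exp(-b*(5*2^(2/3)*2205^(1/3)/(sqrt(1749279) + 1323)^(1/3) + 1050^(1/3)*(sqrt(1749279) + 1323)^(1/3))/210)*sin(3^(1/6)*b*(-3^(2/3)*350^(1/3)*(sqrt(1749279) + 1323)^(1/3) + 15*2^(2/3)*245^(1/3)/(sqrt(1749279) + 1323)^(1/3))/210) + C3*exp(-b*(5*2^(2/3)*2205^(1/3)/(sqrt(1749279) + 1323)^(1/3) + 1050^(1/3)*(sqrt(1749279) + 1323)^(1/3))/210)*cos(3^(1/6)*b*(-3^(2/3)*350^(1/3)*(sqrt(1749279) + 1323)^(1/3) + 15*2^(2/3)*245^(1/3)/(sqrt(1749279) + 1323)^(1/3))/210) + C4*exp(b*(5*2^(2/3)*2205^(1/3)/(sqrt(1749279) + 1323)^(1/3) + 1050^(1/3)*(sqrt(1749279) + 1323)^(1/3))/105) + 5*b^3/18 - 115*b^2/252 + 355*b/1764


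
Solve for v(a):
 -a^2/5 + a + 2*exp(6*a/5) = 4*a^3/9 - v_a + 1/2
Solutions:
 v(a) = C1 + a^4/9 + a^3/15 - a^2/2 + a/2 - 5*exp(6*a/5)/3


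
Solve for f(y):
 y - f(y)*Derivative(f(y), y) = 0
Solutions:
 f(y) = -sqrt(C1 + y^2)
 f(y) = sqrt(C1 + y^2)


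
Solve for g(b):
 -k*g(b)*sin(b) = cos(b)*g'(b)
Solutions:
 g(b) = C1*exp(k*log(cos(b)))


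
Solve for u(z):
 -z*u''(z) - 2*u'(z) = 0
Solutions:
 u(z) = C1 + C2/z


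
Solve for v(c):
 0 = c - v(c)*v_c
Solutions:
 v(c) = -sqrt(C1 + c^2)
 v(c) = sqrt(C1 + c^2)


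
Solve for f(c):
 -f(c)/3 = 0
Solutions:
 f(c) = 0


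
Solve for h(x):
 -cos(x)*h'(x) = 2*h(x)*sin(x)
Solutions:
 h(x) = C1*cos(x)^2


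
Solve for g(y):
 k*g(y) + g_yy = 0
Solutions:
 g(y) = C1*exp(-y*sqrt(-k)) + C2*exp(y*sqrt(-k))


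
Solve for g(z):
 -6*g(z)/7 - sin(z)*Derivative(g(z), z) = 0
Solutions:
 g(z) = C1*(cos(z) + 1)^(3/7)/(cos(z) - 1)^(3/7)


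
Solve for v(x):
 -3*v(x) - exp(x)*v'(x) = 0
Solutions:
 v(x) = C1*exp(3*exp(-x))


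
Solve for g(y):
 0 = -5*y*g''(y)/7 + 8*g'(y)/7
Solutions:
 g(y) = C1 + C2*y^(13/5)


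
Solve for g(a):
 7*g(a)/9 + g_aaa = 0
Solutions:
 g(a) = C3*exp(-21^(1/3)*a/3) + (C1*sin(3^(5/6)*7^(1/3)*a/6) + C2*cos(3^(5/6)*7^(1/3)*a/6))*exp(21^(1/3)*a/6)


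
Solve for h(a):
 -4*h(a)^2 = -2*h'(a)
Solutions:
 h(a) = -1/(C1 + 2*a)


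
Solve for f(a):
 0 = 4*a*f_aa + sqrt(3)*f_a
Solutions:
 f(a) = C1 + C2*a^(1 - sqrt(3)/4)


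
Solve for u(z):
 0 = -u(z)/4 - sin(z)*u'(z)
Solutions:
 u(z) = C1*(cos(z) + 1)^(1/8)/(cos(z) - 1)^(1/8)


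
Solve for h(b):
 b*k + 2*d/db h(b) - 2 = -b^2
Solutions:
 h(b) = C1 - b^3/6 - b^2*k/4 + b


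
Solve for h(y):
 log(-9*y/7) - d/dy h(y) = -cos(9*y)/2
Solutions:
 h(y) = C1 + y*log(-y) - y*log(7) - y + 2*y*log(3) + sin(9*y)/18


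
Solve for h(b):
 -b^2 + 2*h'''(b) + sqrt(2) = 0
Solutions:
 h(b) = C1 + C2*b + C3*b^2 + b^5/120 - sqrt(2)*b^3/12


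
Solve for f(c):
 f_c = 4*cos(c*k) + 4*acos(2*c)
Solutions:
 f(c) = C1 + 4*c*acos(2*c) - 2*sqrt(1 - 4*c^2) + 4*Piecewise((sin(c*k)/k, Ne(k, 0)), (c, True))


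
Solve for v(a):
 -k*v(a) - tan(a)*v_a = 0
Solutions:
 v(a) = C1*exp(-k*log(sin(a)))


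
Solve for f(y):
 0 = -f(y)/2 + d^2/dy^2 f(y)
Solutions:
 f(y) = C1*exp(-sqrt(2)*y/2) + C2*exp(sqrt(2)*y/2)


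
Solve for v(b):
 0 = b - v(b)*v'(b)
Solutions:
 v(b) = -sqrt(C1 + b^2)
 v(b) = sqrt(C1 + b^2)


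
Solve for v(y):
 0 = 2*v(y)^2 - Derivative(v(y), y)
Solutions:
 v(y) = -1/(C1 + 2*y)


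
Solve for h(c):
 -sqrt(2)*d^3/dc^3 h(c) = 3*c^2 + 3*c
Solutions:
 h(c) = C1 + C2*c + C3*c^2 - sqrt(2)*c^5/40 - sqrt(2)*c^4/16


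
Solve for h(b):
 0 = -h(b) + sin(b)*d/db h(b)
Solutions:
 h(b) = C1*sqrt(cos(b) - 1)/sqrt(cos(b) + 1)


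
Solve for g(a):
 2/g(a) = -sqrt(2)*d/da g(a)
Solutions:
 g(a) = -sqrt(C1 - 2*sqrt(2)*a)
 g(a) = sqrt(C1 - 2*sqrt(2)*a)


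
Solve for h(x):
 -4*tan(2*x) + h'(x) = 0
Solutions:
 h(x) = C1 - 2*log(cos(2*x))


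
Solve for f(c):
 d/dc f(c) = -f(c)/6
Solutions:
 f(c) = C1*exp(-c/6)


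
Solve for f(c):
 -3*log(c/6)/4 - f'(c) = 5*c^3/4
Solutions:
 f(c) = C1 - 5*c^4/16 - 3*c*log(c)/4 + 3*c/4 + 3*c*log(6)/4


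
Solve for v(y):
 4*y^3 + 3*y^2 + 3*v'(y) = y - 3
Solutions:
 v(y) = C1 - y^4/3 - y^3/3 + y^2/6 - y


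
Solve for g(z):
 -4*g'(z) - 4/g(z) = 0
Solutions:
 g(z) = -sqrt(C1 - 2*z)
 g(z) = sqrt(C1 - 2*z)


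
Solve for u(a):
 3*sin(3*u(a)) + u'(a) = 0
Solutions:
 u(a) = -acos((-C1 - exp(18*a))/(C1 - exp(18*a)))/3 + 2*pi/3
 u(a) = acos((-C1 - exp(18*a))/(C1 - exp(18*a)))/3


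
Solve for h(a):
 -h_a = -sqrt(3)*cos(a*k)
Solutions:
 h(a) = C1 + sqrt(3)*sin(a*k)/k


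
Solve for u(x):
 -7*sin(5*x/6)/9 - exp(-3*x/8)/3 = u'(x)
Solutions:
 u(x) = C1 + 14*cos(5*x/6)/15 + 8*exp(-3*x/8)/9


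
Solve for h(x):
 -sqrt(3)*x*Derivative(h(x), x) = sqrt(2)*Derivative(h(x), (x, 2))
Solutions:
 h(x) = C1 + C2*erf(6^(1/4)*x/2)


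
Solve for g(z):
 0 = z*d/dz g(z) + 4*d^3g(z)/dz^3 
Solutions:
 g(z) = C1 + Integral(C2*airyai(-2^(1/3)*z/2) + C3*airybi(-2^(1/3)*z/2), z)


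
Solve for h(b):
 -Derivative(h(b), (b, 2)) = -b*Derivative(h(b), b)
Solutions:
 h(b) = C1 + C2*erfi(sqrt(2)*b/2)


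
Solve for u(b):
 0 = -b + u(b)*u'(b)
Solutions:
 u(b) = -sqrt(C1 + b^2)
 u(b) = sqrt(C1 + b^2)


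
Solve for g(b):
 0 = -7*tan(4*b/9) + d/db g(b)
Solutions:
 g(b) = C1 - 63*log(cos(4*b/9))/4


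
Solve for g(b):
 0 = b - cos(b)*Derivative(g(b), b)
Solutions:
 g(b) = C1 + Integral(b/cos(b), b)


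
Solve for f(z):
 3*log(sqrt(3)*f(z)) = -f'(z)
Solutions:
 2*Integral(1/(2*log(_y) + log(3)), (_y, f(z)))/3 = C1 - z


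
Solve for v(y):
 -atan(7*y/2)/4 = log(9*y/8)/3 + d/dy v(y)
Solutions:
 v(y) = C1 - y*log(y)/3 - y*atan(7*y/2)/4 - 2*y*log(3)/3 + y/3 + y*log(2) + log(49*y^2 + 4)/28


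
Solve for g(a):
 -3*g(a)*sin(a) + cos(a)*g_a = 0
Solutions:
 g(a) = C1/cos(a)^3


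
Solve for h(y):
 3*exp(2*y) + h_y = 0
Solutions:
 h(y) = C1 - 3*exp(2*y)/2


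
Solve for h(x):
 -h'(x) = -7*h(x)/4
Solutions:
 h(x) = C1*exp(7*x/4)


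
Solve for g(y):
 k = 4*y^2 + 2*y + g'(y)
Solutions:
 g(y) = C1 + k*y - 4*y^3/3 - y^2


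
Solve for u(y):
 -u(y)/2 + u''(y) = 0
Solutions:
 u(y) = C1*exp(-sqrt(2)*y/2) + C2*exp(sqrt(2)*y/2)


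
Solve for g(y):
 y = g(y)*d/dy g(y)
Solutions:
 g(y) = -sqrt(C1 + y^2)
 g(y) = sqrt(C1 + y^2)


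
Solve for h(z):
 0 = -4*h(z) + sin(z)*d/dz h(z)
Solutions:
 h(z) = C1*(cos(z)^2 - 2*cos(z) + 1)/(cos(z)^2 + 2*cos(z) + 1)


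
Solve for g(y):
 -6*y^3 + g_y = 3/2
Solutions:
 g(y) = C1 + 3*y^4/2 + 3*y/2


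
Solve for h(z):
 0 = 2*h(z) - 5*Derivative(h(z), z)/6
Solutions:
 h(z) = C1*exp(12*z/5)


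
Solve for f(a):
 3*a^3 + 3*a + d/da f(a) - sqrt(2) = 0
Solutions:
 f(a) = C1 - 3*a^4/4 - 3*a^2/2 + sqrt(2)*a


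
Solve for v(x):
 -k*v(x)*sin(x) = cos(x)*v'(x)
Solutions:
 v(x) = C1*exp(k*log(cos(x)))


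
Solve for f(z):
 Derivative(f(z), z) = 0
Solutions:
 f(z) = C1


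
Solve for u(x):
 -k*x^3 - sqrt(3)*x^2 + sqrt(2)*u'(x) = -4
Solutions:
 u(x) = C1 + sqrt(2)*k*x^4/8 + sqrt(6)*x^3/6 - 2*sqrt(2)*x


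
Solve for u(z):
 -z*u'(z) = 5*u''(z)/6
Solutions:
 u(z) = C1 + C2*erf(sqrt(15)*z/5)


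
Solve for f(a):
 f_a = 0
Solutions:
 f(a) = C1


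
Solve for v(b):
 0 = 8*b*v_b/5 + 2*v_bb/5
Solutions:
 v(b) = C1 + C2*erf(sqrt(2)*b)


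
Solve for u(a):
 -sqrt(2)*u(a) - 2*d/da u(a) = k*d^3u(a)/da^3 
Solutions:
 u(a) = C1*exp(2^(1/3)*a*(6^(1/3)*(sqrt(6)*sqrt((27 + 16/k)/k^2) + 9*sqrt(2)/k)^(1/3)/12 - 2^(1/3)*3^(5/6)*I*(sqrt(6)*sqrt((27 + 16/k)/k^2) + 9*sqrt(2)/k)^(1/3)/12 + 4/(k*(-3^(1/3) + 3^(5/6)*I)*(sqrt(6)*sqrt((27 + 16/k)/k^2) + 9*sqrt(2)/k)^(1/3)))) + C2*exp(2^(1/3)*a*(6^(1/3)*(sqrt(6)*sqrt((27 + 16/k)/k^2) + 9*sqrt(2)/k)^(1/3)/12 + 2^(1/3)*3^(5/6)*I*(sqrt(6)*sqrt((27 + 16/k)/k^2) + 9*sqrt(2)/k)^(1/3)/12 - 4/(k*(3^(1/3) + 3^(5/6)*I)*(sqrt(6)*sqrt((27 + 16/k)/k^2) + 9*sqrt(2)/k)^(1/3)))) + C3*exp(6^(1/3)*a*(-2^(1/3)*(sqrt(6)*sqrt((27 + 16/k)/k^2) + 9*sqrt(2)/k)^(1/3) + 4*3^(1/3)/(k*(sqrt(6)*sqrt((27 + 16/k)/k^2) + 9*sqrt(2)/k)^(1/3)))/6)


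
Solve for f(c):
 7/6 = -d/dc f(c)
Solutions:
 f(c) = C1 - 7*c/6


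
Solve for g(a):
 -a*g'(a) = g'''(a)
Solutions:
 g(a) = C1 + Integral(C2*airyai(-a) + C3*airybi(-a), a)


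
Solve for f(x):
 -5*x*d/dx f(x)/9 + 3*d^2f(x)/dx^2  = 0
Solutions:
 f(x) = C1 + C2*erfi(sqrt(30)*x/18)


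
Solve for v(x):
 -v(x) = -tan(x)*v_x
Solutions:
 v(x) = C1*sin(x)


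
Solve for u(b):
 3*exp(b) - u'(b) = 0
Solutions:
 u(b) = C1 + 3*exp(b)


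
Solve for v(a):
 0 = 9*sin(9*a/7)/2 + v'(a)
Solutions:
 v(a) = C1 + 7*cos(9*a/7)/2


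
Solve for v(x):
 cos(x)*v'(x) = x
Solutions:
 v(x) = C1 + Integral(x/cos(x), x)


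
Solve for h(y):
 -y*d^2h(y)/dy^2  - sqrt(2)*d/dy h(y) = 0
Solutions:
 h(y) = C1 + C2*y^(1 - sqrt(2))


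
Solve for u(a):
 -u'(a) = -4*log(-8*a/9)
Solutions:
 u(a) = C1 + 4*a*log(-a) + 4*a*(-2*log(3) - 1 + 3*log(2))


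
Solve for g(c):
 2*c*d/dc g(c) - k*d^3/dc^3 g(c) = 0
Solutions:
 g(c) = C1 + Integral(C2*airyai(2^(1/3)*c*(1/k)^(1/3)) + C3*airybi(2^(1/3)*c*(1/k)^(1/3)), c)


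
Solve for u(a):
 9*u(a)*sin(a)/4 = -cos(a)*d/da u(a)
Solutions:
 u(a) = C1*cos(a)^(9/4)


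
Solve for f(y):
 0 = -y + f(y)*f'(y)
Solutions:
 f(y) = -sqrt(C1 + y^2)
 f(y) = sqrt(C1 + y^2)


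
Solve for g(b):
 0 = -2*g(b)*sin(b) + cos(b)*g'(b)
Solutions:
 g(b) = C1/cos(b)^2


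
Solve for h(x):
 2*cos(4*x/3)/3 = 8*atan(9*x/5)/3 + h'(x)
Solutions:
 h(x) = C1 - 8*x*atan(9*x/5)/3 + 20*log(81*x^2 + 25)/27 + sin(4*x/3)/2


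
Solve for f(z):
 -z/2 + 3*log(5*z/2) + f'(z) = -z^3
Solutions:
 f(z) = C1 - z^4/4 + z^2/4 - 3*z*log(z) - 3*z*log(5) + 3*z*log(2) + 3*z


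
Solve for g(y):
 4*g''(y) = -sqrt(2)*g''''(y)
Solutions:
 g(y) = C1 + C2*y + C3*sin(2^(3/4)*y) + C4*cos(2^(3/4)*y)


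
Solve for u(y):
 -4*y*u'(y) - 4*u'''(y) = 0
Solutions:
 u(y) = C1 + Integral(C2*airyai(-y) + C3*airybi(-y), y)


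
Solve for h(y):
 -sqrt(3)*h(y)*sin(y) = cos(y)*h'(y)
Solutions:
 h(y) = C1*cos(y)^(sqrt(3))


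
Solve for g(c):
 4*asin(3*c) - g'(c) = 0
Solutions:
 g(c) = C1 + 4*c*asin(3*c) + 4*sqrt(1 - 9*c^2)/3


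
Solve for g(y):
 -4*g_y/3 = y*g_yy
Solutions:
 g(y) = C1 + C2/y^(1/3)


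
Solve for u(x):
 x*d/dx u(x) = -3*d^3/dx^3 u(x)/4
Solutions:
 u(x) = C1 + Integral(C2*airyai(-6^(2/3)*x/3) + C3*airybi(-6^(2/3)*x/3), x)


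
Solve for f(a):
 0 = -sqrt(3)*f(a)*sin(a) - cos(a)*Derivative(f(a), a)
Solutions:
 f(a) = C1*cos(a)^(sqrt(3))


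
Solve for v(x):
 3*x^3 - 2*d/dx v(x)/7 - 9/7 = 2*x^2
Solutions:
 v(x) = C1 + 21*x^4/8 - 7*x^3/3 - 9*x/2


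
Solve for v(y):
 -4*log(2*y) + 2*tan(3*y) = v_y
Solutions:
 v(y) = C1 - 4*y*log(y) - 4*y*log(2) + 4*y - 2*log(cos(3*y))/3


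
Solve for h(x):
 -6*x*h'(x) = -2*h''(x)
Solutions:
 h(x) = C1 + C2*erfi(sqrt(6)*x/2)


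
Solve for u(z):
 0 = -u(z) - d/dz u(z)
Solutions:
 u(z) = C1*exp(-z)


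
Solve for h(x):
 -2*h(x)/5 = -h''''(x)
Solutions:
 h(x) = C1*exp(-2^(1/4)*5^(3/4)*x/5) + C2*exp(2^(1/4)*5^(3/4)*x/5) + C3*sin(2^(1/4)*5^(3/4)*x/5) + C4*cos(2^(1/4)*5^(3/4)*x/5)


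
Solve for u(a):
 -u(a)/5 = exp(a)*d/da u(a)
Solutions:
 u(a) = C1*exp(exp(-a)/5)


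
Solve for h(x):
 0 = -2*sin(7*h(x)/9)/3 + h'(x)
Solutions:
 -2*x/3 + 9*log(cos(7*h(x)/9) - 1)/14 - 9*log(cos(7*h(x)/9) + 1)/14 = C1


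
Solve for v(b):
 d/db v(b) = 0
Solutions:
 v(b) = C1


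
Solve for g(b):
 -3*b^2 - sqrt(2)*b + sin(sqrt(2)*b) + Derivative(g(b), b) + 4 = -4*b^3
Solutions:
 g(b) = C1 - b^4 + b^3 + sqrt(2)*b^2/2 - 4*b + sqrt(2)*cos(sqrt(2)*b)/2


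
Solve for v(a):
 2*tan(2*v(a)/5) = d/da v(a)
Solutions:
 v(a) = -5*asin(C1*exp(4*a/5))/2 + 5*pi/2
 v(a) = 5*asin(C1*exp(4*a/5))/2


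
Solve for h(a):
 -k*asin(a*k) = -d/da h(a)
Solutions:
 h(a) = C1 + k*Piecewise((a*asin(a*k) + sqrt(-a^2*k^2 + 1)/k, Ne(k, 0)), (0, True))


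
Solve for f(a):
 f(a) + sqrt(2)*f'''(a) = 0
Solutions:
 f(a) = C3*exp(-2^(5/6)*a/2) + (C1*sin(2^(5/6)*sqrt(3)*a/4) + C2*cos(2^(5/6)*sqrt(3)*a/4))*exp(2^(5/6)*a/4)


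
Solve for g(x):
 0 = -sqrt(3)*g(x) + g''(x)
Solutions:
 g(x) = C1*exp(-3^(1/4)*x) + C2*exp(3^(1/4)*x)


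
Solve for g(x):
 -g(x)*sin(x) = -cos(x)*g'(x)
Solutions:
 g(x) = C1/cos(x)


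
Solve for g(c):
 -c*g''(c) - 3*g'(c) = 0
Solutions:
 g(c) = C1 + C2/c^2


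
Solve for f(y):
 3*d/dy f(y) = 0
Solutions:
 f(y) = C1


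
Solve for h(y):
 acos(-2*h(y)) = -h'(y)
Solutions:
 Integral(1/acos(-2*_y), (_y, h(y))) = C1 - y


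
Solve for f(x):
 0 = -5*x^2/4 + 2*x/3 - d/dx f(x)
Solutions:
 f(x) = C1 - 5*x^3/12 + x^2/3


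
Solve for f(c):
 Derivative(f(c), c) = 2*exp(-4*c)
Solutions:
 f(c) = C1 - exp(-4*c)/2


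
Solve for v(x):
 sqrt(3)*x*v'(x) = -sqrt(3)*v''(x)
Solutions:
 v(x) = C1 + C2*erf(sqrt(2)*x/2)


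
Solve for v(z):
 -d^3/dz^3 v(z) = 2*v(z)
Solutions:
 v(z) = C3*exp(-2^(1/3)*z) + (C1*sin(2^(1/3)*sqrt(3)*z/2) + C2*cos(2^(1/3)*sqrt(3)*z/2))*exp(2^(1/3)*z/2)


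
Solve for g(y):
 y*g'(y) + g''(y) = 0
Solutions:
 g(y) = C1 + C2*erf(sqrt(2)*y/2)


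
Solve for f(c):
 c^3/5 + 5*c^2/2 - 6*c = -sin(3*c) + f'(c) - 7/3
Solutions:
 f(c) = C1 + c^4/20 + 5*c^3/6 - 3*c^2 + 7*c/3 - cos(3*c)/3


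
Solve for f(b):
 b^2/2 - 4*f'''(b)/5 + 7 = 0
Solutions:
 f(b) = C1 + C2*b + C3*b^2 + b^5/96 + 35*b^3/24


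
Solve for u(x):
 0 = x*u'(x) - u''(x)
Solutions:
 u(x) = C1 + C2*erfi(sqrt(2)*x/2)


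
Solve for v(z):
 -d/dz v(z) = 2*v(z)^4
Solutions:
 v(z) = (-3^(2/3) - 3*3^(1/6)*I)*(1/(C1 + 2*z))^(1/3)/6
 v(z) = (-3^(2/3) + 3*3^(1/6)*I)*(1/(C1 + 2*z))^(1/3)/6
 v(z) = (1/(C1 + 6*z))^(1/3)


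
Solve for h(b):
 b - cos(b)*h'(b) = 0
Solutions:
 h(b) = C1 + Integral(b/cos(b), b)


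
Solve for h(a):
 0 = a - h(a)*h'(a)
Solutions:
 h(a) = -sqrt(C1 + a^2)
 h(a) = sqrt(C1 + a^2)


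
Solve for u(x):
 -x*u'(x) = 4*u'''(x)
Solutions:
 u(x) = C1 + Integral(C2*airyai(-2^(1/3)*x/2) + C3*airybi(-2^(1/3)*x/2), x)


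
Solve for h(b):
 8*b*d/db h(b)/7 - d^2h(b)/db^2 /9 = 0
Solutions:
 h(b) = C1 + C2*erfi(6*sqrt(7)*b/7)


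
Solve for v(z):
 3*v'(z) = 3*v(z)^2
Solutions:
 v(z) = -1/(C1 + z)


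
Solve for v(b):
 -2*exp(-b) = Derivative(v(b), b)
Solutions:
 v(b) = C1 + 2*exp(-b)


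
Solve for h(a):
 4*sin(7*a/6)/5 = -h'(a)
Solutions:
 h(a) = C1 + 24*cos(7*a/6)/35


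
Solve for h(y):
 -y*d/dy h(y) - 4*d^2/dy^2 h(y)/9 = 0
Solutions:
 h(y) = C1 + C2*erf(3*sqrt(2)*y/4)


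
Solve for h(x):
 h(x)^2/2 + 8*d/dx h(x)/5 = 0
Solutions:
 h(x) = 16/(C1 + 5*x)


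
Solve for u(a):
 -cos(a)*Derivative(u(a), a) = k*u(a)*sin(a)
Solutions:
 u(a) = C1*exp(k*log(cos(a)))


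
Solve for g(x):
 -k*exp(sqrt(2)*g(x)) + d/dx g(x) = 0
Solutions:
 g(x) = sqrt(2)*(2*log(-1/(C1 + k*x)) - log(2))/4


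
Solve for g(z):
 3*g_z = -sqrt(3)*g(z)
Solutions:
 g(z) = C1*exp(-sqrt(3)*z/3)


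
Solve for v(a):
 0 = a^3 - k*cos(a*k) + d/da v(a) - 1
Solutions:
 v(a) = C1 - a^4/4 + a + sin(a*k)


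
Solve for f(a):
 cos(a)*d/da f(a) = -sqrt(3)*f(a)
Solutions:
 f(a) = C1*(sin(a) - 1)^(sqrt(3)/2)/(sin(a) + 1)^(sqrt(3)/2)


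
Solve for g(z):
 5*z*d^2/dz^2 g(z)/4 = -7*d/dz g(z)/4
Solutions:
 g(z) = C1 + C2/z^(2/5)


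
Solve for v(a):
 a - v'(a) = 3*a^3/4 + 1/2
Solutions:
 v(a) = C1 - 3*a^4/16 + a^2/2 - a/2


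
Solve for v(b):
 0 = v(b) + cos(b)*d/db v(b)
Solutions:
 v(b) = C1*sqrt(sin(b) - 1)/sqrt(sin(b) + 1)


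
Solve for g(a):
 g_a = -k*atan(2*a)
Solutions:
 g(a) = C1 - k*(a*atan(2*a) - log(4*a^2 + 1)/4)


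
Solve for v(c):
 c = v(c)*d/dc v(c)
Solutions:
 v(c) = -sqrt(C1 + c^2)
 v(c) = sqrt(C1 + c^2)


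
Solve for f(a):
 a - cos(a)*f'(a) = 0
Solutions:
 f(a) = C1 + Integral(a/cos(a), a)


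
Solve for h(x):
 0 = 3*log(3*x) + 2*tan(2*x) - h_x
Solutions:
 h(x) = C1 + 3*x*log(x) - 3*x + 3*x*log(3) - log(cos(2*x))


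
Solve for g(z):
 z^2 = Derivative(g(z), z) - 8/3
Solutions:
 g(z) = C1 + z^3/3 + 8*z/3


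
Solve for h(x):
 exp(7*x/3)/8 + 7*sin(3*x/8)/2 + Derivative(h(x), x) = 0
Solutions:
 h(x) = C1 - 3*exp(7*x/3)/56 + 28*cos(3*x/8)/3


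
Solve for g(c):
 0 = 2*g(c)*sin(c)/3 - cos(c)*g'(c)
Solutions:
 g(c) = C1/cos(c)^(2/3)


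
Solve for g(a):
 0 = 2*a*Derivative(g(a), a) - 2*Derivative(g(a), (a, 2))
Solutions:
 g(a) = C1 + C2*erfi(sqrt(2)*a/2)


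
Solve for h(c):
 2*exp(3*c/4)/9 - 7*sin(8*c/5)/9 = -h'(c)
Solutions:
 h(c) = C1 - 8*exp(3*c/4)/27 - 35*cos(8*c/5)/72


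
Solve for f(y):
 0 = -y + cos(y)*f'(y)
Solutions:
 f(y) = C1 + Integral(y/cos(y), y)


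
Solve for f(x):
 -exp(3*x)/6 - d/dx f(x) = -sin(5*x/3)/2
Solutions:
 f(x) = C1 - exp(3*x)/18 - 3*cos(5*x/3)/10


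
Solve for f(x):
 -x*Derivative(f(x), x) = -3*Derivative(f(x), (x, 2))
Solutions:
 f(x) = C1 + C2*erfi(sqrt(6)*x/6)


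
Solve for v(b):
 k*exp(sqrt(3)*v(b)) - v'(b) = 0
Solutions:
 v(b) = sqrt(3)*(2*log(-1/(C1 + b*k)) - log(3))/6


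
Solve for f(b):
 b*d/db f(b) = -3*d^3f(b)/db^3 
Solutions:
 f(b) = C1 + Integral(C2*airyai(-3^(2/3)*b/3) + C3*airybi(-3^(2/3)*b/3), b)


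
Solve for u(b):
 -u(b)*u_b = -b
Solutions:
 u(b) = -sqrt(C1 + b^2)
 u(b) = sqrt(C1 + b^2)


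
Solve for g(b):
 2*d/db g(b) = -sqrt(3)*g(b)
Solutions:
 g(b) = C1*exp(-sqrt(3)*b/2)


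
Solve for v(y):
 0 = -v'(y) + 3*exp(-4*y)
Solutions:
 v(y) = C1 - 3*exp(-4*y)/4


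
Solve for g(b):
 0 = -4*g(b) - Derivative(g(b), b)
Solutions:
 g(b) = C1*exp(-4*b)


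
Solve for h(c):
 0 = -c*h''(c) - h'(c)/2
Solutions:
 h(c) = C1 + C2*sqrt(c)


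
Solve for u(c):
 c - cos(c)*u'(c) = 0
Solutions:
 u(c) = C1 + Integral(c/cos(c), c)


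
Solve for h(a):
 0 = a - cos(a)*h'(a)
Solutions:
 h(a) = C1 + Integral(a/cos(a), a)


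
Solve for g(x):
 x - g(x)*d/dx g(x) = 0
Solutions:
 g(x) = -sqrt(C1 + x^2)
 g(x) = sqrt(C1 + x^2)


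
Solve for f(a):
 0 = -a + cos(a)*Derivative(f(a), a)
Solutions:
 f(a) = C1 + Integral(a/cos(a), a)


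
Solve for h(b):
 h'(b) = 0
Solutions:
 h(b) = C1


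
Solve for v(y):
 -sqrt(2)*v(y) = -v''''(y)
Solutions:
 v(y) = C1*exp(-2^(1/8)*y) + C2*exp(2^(1/8)*y) + C3*sin(2^(1/8)*y) + C4*cos(2^(1/8)*y)


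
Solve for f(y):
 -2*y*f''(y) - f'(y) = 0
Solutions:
 f(y) = C1 + C2*sqrt(y)


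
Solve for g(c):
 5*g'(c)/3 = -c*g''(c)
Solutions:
 g(c) = C1 + C2/c^(2/3)


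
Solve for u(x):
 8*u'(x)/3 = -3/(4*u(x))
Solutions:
 u(x) = -sqrt(C1 - 9*x)/4
 u(x) = sqrt(C1 - 9*x)/4


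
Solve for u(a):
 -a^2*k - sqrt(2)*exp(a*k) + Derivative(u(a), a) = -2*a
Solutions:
 u(a) = C1 + a^3*k/3 - a^2 + sqrt(2)*exp(a*k)/k


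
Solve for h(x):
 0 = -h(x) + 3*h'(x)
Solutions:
 h(x) = C1*exp(x/3)


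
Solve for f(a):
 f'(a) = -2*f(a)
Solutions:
 f(a) = C1*exp(-2*a)


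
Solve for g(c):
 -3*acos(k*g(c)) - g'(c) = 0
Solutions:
 Integral(1/acos(_y*k), (_y, g(c))) = C1 - 3*c


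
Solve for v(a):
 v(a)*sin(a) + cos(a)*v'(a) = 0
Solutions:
 v(a) = C1*cos(a)


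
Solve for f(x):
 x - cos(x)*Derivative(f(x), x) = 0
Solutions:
 f(x) = C1 + Integral(x/cos(x), x)


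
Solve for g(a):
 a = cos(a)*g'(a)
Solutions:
 g(a) = C1 + Integral(a/cos(a), a)


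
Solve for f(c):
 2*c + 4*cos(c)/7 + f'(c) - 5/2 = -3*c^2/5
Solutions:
 f(c) = C1 - c^3/5 - c^2 + 5*c/2 - 4*sin(c)/7


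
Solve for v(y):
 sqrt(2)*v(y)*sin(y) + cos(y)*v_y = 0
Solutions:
 v(y) = C1*cos(y)^(sqrt(2))


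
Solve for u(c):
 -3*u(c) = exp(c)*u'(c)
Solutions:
 u(c) = C1*exp(3*exp(-c))


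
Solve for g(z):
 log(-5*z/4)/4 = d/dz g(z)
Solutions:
 g(z) = C1 + z*log(-z)/4 + z*(-2*log(2) - 1 + log(5))/4


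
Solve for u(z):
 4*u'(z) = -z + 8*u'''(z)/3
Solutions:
 u(z) = C1 + C2*exp(-sqrt(6)*z/2) + C3*exp(sqrt(6)*z/2) - z^2/8


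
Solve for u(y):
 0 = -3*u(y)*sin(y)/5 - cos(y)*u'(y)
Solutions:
 u(y) = C1*cos(y)^(3/5)


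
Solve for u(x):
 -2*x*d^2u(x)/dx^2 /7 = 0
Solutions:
 u(x) = C1 + C2*x


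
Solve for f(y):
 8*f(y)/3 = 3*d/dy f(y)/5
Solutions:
 f(y) = C1*exp(40*y/9)


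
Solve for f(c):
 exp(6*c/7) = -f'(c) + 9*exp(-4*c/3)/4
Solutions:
 f(c) = C1 - 7*exp(6*c/7)/6 - 27*exp(-4*c/3)/16


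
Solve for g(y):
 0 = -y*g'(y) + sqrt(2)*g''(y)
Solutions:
 g(y) = C1 + C2*erfi(2^(1/4)*y/2)


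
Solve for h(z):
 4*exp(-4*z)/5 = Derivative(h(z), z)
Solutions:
 h(z) = C1 - exp(-4*z)/5


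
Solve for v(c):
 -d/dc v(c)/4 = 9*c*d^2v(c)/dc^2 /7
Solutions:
 v(c) = C1 + C2*c^(29/36)


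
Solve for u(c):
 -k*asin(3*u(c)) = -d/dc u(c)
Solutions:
 Integral(1/asin(3*_y), (_y, u(c))) = C1 + c*k


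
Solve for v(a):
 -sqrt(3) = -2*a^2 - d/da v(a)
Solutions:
 v(a) = C1 - 2*a^3/3 + sqrt(3)*a


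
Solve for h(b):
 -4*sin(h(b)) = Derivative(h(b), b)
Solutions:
 h(b) = -acos((-C1 - exp(8*b))/(C1 - exp(8*b))) + 2*pi
 h(b) = acos((-C1 - exp(8*b))/(C1 - exp(8*b)))


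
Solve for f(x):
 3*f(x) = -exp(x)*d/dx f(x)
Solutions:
 f(x) = C1*exp(3*exp(-x))


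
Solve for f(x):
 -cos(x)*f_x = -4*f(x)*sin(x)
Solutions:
 f(x) = C1/cos(x)^4


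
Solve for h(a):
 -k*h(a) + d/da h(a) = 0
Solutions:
 h(a) = C1*exp(a*k)


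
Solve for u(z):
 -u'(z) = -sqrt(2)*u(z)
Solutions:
 u(z) = C1*exp(sqrt(2)*z)


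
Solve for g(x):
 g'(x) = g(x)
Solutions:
 g(x) = C1*exp(x)


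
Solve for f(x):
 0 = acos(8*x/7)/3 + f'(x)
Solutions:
 f(x) = C1 - x*acos(8*x/7)/3 + sqrt(49 - 64*x^2)/24


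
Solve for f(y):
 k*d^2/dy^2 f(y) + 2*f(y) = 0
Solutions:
 f(y) = C1*exp(-sqrt(2)*y*sqrt(-1/k)) + C2*exp(sqrt(2)*y*sqrt(-1/k))


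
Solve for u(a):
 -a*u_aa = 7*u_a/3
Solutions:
 u(a) = C1 + C2/a^(4/3)


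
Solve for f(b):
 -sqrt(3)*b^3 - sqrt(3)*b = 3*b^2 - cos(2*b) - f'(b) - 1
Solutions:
 f(b) = C1 + sqrt(3)*b^4/4 + b^3 + sqrt(3)*b^2/2 - b - sin(2*b)/2


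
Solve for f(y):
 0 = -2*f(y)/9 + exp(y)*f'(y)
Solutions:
 f(y) = C1*exp(-2*exp(-y)/9)


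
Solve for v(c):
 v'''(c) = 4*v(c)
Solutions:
 v(c) = C3*exp(2^(2/3)*c) + (C1*sin(2^(2/3)*sqrt(3)*c/2) + C2*cos(2^(2/3)*sqrt(3)*c/2))*exp(-2^(2/3)*c/2)


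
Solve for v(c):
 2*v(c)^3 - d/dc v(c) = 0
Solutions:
 v(c) = -sqrt(2)*sqrt(-1/(C1 + 2*c))/2
 v(c) = sqrt(2)*sqrt(-1/(C1 + 2*c))/2


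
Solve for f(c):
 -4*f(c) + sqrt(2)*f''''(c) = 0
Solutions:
 f(c) = C1*exp(-2^(3/8)*c) + C2*exp(2^(3/8)*c) + C3*sin(2^(3/8)*c) + C4*cos(2^(3/8)*c)


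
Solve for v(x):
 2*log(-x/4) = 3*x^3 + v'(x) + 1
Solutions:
 v(x) = C1 - 3*x^4/4 + 2*x*log(-x) + x*(-3 - 4*log(2))


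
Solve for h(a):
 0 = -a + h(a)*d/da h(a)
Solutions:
 h(a) = -sqrt(C1 + a^2)
 h(a) = sqrt(C1 + a^2)


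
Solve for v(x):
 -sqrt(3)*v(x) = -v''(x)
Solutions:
 v(x) = C1*exp(-3^(1/4)*x) + C2*exp(3^(1/4)*x)


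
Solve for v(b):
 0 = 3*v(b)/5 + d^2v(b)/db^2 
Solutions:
 v(b) = C1*sin(sqrt(15)*b/5) + C2*cos(sqrt(15)*b/5)


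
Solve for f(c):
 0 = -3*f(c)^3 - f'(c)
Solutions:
 f(c) = -sqrt(2)*sqrt(-1/(C1 - 3*c))/2
 f(c) = sqrt(2)*sqrt(-1/(C1 - 3*c))/2


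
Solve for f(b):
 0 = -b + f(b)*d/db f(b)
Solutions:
 f(b) = -sqrt(C1 + b^2)
 f(b) = sqrt(C1 + b^2)


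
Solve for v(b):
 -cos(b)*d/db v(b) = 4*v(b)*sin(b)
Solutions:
 v(b) = C1*cos(b)^4


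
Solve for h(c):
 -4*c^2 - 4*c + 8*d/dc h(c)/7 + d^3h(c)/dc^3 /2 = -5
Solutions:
 h(c) = C1 + C2*sin(4*sqrt(7)*c/7) + C3*cos(4*sqrt(7)*c/7) + 7*c^3/6 + 7*c^2/4 - 119*c/16


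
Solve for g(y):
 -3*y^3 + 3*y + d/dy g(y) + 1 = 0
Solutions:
 g(y) = C1 + 3*y^4/4 - 3*y^2/2 - y


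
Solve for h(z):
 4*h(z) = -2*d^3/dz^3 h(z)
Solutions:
 h(z) = C3*exp(-2^(1/3)*z) + (C1*sin(2^(1/3)*sqrt(3)*z/2) + C2*cos(2^(1/3)*sqrt(3)*z/2))*exp(2^(1/3)*z/2)


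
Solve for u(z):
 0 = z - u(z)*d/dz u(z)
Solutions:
 u(z) = -sqrt(C1 + z^2)
 u(z) = sqrt(C1 + z^2)


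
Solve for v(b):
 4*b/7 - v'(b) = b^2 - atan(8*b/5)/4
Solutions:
 v(b) = C1 - b^3/3 + 2*b^2/7 + b*atan(8*b/5)/4 - 5*log(64*b^2 + 25)/64


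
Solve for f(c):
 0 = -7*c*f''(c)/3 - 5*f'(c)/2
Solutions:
 f(c) = C1 + C2/c^(1/14)


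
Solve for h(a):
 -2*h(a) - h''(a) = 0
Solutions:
 h(a) = C1*sin(sqrt(2)*a) + C2*cos(sqrt(2)*a)


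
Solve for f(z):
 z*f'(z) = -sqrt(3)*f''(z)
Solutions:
 f(z) = C1 + C2*erf(sqrt(2)*3^(3/4)*z/6)


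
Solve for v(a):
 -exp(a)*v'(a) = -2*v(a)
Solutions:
 v(a) = C1*exp(-2*exp(-a))


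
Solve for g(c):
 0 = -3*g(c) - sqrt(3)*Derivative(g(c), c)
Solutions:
 g(c) = C1*exp(-sqrt(3)*c)


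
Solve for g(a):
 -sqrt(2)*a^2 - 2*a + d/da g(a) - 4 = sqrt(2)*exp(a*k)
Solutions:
 g(a) = C1 + sqrt(2)*a^3/3 + a^2 + 4*a + sqrt(2)*exp(a*k)/k


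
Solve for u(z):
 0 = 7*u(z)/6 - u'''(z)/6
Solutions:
 u(z) = C3*exp(7^(1/3)*z) + (C1*sin(sqrt(3)*7^(1/3)*z/2) + C2*cos(sqrt(3)*7^(1/3)*z/2))*exp(-7^(1/3)*z/2)


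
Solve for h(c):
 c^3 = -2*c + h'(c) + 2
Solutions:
 h(c) = C1 + c^4/4 + c^2 - 2*c


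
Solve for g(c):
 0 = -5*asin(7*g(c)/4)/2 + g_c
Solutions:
 Integral(1/asin(7*_y/4), (_y, g(c))) = C1 + 5*c/2


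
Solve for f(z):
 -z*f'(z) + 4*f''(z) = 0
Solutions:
 f(z) = C1 + C2*erfi(sqrt(2)*z/4)


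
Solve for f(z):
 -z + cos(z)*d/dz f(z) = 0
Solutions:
 f(z) = C1 + Integral(z/cos(z), z)


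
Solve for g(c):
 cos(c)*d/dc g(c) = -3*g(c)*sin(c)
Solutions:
 g(c) = C1*cos(c)^3


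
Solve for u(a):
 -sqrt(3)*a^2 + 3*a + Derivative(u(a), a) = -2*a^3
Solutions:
 u(a) = C1 - a^4/2 + sqrt(3)*a^3/3 - 3*a^2/2


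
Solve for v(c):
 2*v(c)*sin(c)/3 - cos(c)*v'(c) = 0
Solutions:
 v(c) = C1/cos(c)^(2/3)


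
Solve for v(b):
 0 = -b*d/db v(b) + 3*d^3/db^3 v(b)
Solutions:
 v(b) = C1 + Integral(C2*airyai(3^(2/3)*b/3) + C3*airybi(3^(2/3)*b/3), b)


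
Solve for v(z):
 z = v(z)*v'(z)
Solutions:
 v(z) = -sqrt(C1 + z^2)
 v(z) = sqrt(C1 + z^2)


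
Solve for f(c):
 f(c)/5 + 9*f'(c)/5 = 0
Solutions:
 f(c) = C1*exp(-c/9)


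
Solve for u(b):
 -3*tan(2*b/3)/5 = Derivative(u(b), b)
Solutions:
 u(b) = C1 + 9*log(cos(2*b/3))/10


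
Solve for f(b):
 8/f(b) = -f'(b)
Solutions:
 f(b) = -sqrt(C1 - 16*b)
 f(b) = sqrt(C1 - 16*b)


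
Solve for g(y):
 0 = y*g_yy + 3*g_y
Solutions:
 g(y) = C1 + C2/y^2


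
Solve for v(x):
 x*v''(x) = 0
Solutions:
 v(x) = C1 + C2*x


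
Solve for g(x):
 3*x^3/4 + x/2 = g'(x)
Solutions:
 g(x) = C1 + 3*x^4/16 + x^2/4


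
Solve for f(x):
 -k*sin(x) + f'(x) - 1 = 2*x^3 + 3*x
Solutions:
 f(x) = C1 - k*cos(x) + x^4/2 + 3*x^2/2 + x


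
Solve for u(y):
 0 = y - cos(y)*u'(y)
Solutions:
 u(y) = C1 + Integral(y/cos(y), y)


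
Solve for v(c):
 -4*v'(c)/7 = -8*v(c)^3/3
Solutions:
 v(c) = -sqrt(6)*sqrt(-1/(C1 + 14*c))/2
 v(c) = sqrt(6)*sqrt(-1/(C1 + 14*c))/2


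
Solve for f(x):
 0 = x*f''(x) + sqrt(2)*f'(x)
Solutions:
 f(x) = C1 + C2*x^(1 - sqrt(2))


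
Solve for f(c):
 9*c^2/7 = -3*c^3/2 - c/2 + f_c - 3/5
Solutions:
 f(c) = C1 + 3*c^4/8 + 3*c^3/7 + c^2/4 + 3*c/5


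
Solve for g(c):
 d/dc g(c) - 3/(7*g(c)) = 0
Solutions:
 g(c) = -sqrt(C1 + 42*c)/7
 g(c) = sqrt(C1 + 42*c)/7


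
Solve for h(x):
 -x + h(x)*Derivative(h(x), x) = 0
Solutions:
 h(x) = -sqrt(C1 + x^2)
 h(x) = sqrt(C1 + x^2)


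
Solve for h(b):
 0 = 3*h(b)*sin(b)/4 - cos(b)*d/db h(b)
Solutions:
 h(b) = C1/cos(b)^(3/4)


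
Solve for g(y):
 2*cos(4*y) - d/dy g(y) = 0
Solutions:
 g(y) = C1 + sin(4*y)/2


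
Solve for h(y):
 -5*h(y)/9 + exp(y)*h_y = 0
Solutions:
 h(y) = C1*exp(-5*exp(-y)/9)


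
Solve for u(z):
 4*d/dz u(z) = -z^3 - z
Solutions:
 u(z) = C1 - z^4/16 - z^2/8


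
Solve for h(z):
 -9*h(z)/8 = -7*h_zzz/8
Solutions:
 h(z) = C3*exp(21^(2/3)*z/7) + (C1*sin(3*3^(1/6)*7^(2/3)*z/14) + C2*cos(3*3^(1/6)*7^(2/3)*z/14))*exp(-21^(2/3)*z/14)


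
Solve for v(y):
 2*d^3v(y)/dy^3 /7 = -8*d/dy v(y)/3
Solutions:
 v(y) = C1 + C2*sin(2*sqrt(21)*y/3) + C3*cos(2*sqrt(21)*y/3)


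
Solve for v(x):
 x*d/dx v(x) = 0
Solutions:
 v(x) = C1


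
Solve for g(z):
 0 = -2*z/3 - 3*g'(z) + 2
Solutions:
 g(z) = C1 - z^2/9 + 2*z/3


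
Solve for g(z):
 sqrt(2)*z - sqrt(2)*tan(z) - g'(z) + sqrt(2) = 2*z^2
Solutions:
 g(z) = C1 - 2*z^3/3 + sqrt(2)*z^2/2 + sqrt(2)*z + sqrt(2)*log(cos(z))


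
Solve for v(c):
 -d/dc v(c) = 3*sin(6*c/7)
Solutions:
 v(c) = C1 + 7*cos(6*c/7)/2


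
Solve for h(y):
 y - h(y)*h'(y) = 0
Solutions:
 h(y) = -sqrt(C1 + y^2)
 h(y) = sqrt(C1 + y^2)


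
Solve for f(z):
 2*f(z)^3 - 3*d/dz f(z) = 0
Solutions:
 f(z) = -sqrt(6)*sqrt(-1/(C1 + 2*z))/2
 f(z) = sqrt(6)*sqrt(-1/(C1 + 2*z))/2


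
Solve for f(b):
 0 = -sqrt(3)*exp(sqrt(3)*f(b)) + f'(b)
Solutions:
 f(b) = sqrt(3)*(2*log(-1/(C1 + sqrt(3)*b)) - log(3))/6


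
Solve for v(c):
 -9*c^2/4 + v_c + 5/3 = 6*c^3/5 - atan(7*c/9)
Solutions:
 v(c) = C1 + 3*c^4/10 + 3*c^3/4 - c*atan(7*c/9) - 5*c/3 + 9*log(49*c^2 + 81)/14


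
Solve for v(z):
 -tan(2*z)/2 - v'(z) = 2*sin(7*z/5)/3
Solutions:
 v(z) = C1 + log(cos(2*z))/4 + 10*cos(7*z/5)/21


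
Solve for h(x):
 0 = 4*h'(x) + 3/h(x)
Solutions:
 h(x) = -sqrt(C1 - 6*x)/2
 h(x) = sqrt(C1 - 6*x)/2


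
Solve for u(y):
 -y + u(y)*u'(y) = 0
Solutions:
 u(y) = -sqrt(C1 + y^2)
 u(y) = sqrt(C1 + y^2)


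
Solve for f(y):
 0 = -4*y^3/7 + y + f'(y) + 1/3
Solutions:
 f(y) = C1 + y^4/7 - y^2/2 - y/3


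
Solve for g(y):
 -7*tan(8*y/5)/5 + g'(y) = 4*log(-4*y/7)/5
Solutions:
 g(y) = C1 + 4*y*log(-y)/5 - 4*y*log(7)/5 - 4*y/5 + 8*y*log(2)/5 - 7*log(cos(8*y/5))/8


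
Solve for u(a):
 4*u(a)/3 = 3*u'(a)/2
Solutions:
 u(a) = C1*exp(8*a/9)


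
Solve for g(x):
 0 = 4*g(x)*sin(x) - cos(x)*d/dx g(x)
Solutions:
 g(x) = C1/cos(x)^4


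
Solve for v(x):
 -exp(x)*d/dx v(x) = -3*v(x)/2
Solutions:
 v(x) = C1*exp(-3*exp(-x)/2)


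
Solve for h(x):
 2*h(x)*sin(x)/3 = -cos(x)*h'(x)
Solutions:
 h(x) = C1*cos(x)^(2/3)


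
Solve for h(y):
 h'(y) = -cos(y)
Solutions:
 h(y) = C1 - sin(y)


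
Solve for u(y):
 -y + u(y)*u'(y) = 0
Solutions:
 u(y) = -sqrt(C1 + y^2)
 u(y) = sqrt(C1 + y^2)


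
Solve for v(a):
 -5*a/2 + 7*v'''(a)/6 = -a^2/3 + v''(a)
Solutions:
 v(a) = C1 + C2*a + C3*exp(6*a/7) + a^4/36 - 31*a^3/108 - 217*a^2/216


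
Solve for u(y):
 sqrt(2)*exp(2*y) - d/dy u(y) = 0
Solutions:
 u(y) = C1 + sqrt(2)*exp(2*y)/2


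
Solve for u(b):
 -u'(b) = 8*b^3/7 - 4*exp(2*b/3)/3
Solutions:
 u(b) = C1 - 2*b^4/7 + 2*exp(2*b/3)


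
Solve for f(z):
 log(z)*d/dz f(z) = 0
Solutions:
 f(z) = C1
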